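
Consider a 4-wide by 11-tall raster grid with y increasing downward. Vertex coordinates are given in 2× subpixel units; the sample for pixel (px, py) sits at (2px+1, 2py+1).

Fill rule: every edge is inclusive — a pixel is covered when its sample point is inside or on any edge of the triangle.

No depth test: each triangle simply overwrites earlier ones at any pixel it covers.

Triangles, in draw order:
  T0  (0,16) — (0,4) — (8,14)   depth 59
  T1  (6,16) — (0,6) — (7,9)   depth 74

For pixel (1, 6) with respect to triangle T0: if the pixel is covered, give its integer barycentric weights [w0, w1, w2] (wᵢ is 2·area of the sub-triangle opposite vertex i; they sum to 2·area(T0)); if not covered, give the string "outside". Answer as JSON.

T0:
  2·area = 96
  edge (0, 16)→(0, 4): d=(0,-12) inclusive
  edge (0, 4)→(8, 14): d=(8,10) inclusive
  edge (8, 14)→(0, 16): d=(-8,2) inclusive
    (0,3)@(1, 7): e=[12,14,70] → █
    (1,3)@(3, 7): e=[36,-6,66] → ·
    (0,4)@(1, 9): e=[12,30,54] → █
    (1,4)@(3, 9): e=[36,10,50] → █
    (2,4)@(5, 9): e=[60,-10,46] → ·
    (0,5)@(1, 11): e=[12,46,38] → █
    (2,5)@(5, 11): e=[60,6,30] → █
    (3,5)@(7, 11): e=[84,-14,26] → ·
    (0,6)@(1, 13): e=[12,62,22] → █
    (3,6)@(7, 13): e=[84,2,10] → █
    (0,7)@(1, 15): e=[12,78,6] → █
    (2,7)@(5, 15): e=[60,38,-2] → ·
  covered (12 px):
    · · · ·
    · · · ·
    · · · ·
    █ · · ·
    █ █ · ·
    █ █ █ ·
    █ █ █ █
    █ █ · ·
    · · · ·
    · · · ·
    · · · ·
T1:
  2·area = 52
  edge (6, 16)→(0, 6): d=(-6,-10) inclusive
  edge (0, 6)→(7, 9): d=(7,3) inclusive
  edge (7, 9)→(6, 16): d=(-1,7) inclusive
    (0,3)@(1, 7): e=[4,4,44] → █
    (1,3)@(3, 7): e=[24,-2,30] → ·
    (0,4)@(1, 9): e=[-8,18,42] → ·
    (1,4)@(3, 9): e=[12,12,28] → █
    (2,4)@(5, 9): e=[32,6,14] → █
    (3,4)@(7, 9): e=[52,0,0] → █  [on edge]
    (1,5)@(3, 11): e=[0,26,26] → █  [on edge]
    (3,5)@(7, 11): e=[40,14,-2] → ·
    (1,6)@(3, 13): e=[-12,40,24] → ·
    (2,6)@(5, 13): e=[8,34,10] → █
    (3,6)@(7, 13): e=[28,28,-4] → ·
    (2,7)@(5, 15): e=[-4,48,8] → ·
  covered (7 px):
    · · · ·
    · · · ·
    · · · ·
    █ · · ·
    · █ █ █
    · █ █ ·
    · · █ ·
    · · · ·
    · · · ·
    · · · ·
    · · · ·

Answer: [42,18,36]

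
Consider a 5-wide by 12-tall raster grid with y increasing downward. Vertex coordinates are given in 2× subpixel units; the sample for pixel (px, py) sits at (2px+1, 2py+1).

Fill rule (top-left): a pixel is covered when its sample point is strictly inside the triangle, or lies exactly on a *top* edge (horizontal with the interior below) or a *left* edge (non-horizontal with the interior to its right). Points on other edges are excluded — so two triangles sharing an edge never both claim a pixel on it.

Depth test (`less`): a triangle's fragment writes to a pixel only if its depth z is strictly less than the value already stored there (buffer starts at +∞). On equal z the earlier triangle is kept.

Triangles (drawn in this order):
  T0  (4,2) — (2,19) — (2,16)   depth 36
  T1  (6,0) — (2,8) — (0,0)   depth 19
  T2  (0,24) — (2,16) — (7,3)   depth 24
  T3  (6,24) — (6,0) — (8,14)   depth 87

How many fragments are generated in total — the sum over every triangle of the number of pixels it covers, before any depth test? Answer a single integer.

T0:
  2·area = 6
  edge (4, 2)→(2, 19): d=(-2,17) right/bottom  bias=-1
  edge (2, 19)→(2, 16): d=(0,-3) top-left  bias=+0
  edge (2, 16)→(4, 2): d=(2,-14) top-left  bias=+0
    (1,4)@(3, 9): e=[3,3,0] → █  [on edge]
    (2,4)@(5, 9): e=[-31,9,28] → ·
    (1,5)@(3, 11): e=[-1,3,4] → ·
    (0,11)@(1, 23): e=[9,-3,0] → ·  [on edge]
  covered (1 px):
    · · · · ·
    · · · · ·
    · · · · ·
    · · · · ·
    · █ · · ·
    · · · · ·
    · · · · ·
    · · · · ·
    · · · · ·
    · · · · ·
    · · · · ·
    · · · · ·
T1:
  2·area = 48
  edge (6, 0)→(2, 8): d=(-4,8) right/bottom  bias=-1
  edge (2, 8)→(0, 0): d=(-2,-8) top-left  bias=+0
  edge (0, 0)→(6, 0): d=(6,0) top-left  bias=+0
    (0,0)@(1, 1): e=[36,6,6] → █
    (1,0)@(3, 1): e=[20,22,6] → █
    (2,0)@(5, 1): e=[4,38,6] → █
    (3,0)@(7, 1): e=[-12,54,6] → ·
    (0,1)@(1, 3): e=[28,2,18] → █
    (2,1)@(5, 3): e=[-4,34,18] → ·
    (0,2)@(1, 5): e=[20,-2,30] → ·
    (1,2)@(3, 5): e=[4,14,30] → █
    (2,2)@(5, 5): e=[-12,30,30] → ·
    (1,3)@(3, 7): e=[-4,10,42] → ·
  covered (6 px):
    █ █ █ · ·
    █ █ · · ·
    · █ · · ·
    · · · · ·
    · · · · ·
    · · · · ·
    · · · · ·
    · · · · ·
    · · · · ·
    · · · · ·
    · · · · ·
    · · · · ·
T2:
  2·area = 14
  edge (0, 24)→(2, 16): d=(2,-8) top-left  bias=+0
  edge (2, 16)→(7, 3): d=(5,-13) top-left  bias=+0
  edge (7, 3)→(0, 24): d=(-7,21) right/bottom  bias=-1
    (3,1)@(7, 3): e=[14,0,0] → ·  [on edge]
    (2,4)@(5, 9): e=[10,4,0] → ·  [on edge]
    (1,7)@(3, 15): e=[6,8,0] → ·  [on edge]
    (0,10)@(1, 21): e=[2,12,0] → ·  [on edge]
  covered (0 px):
    · · · · ·
    · · · · ·
    · · · · ·
    · · · · ·
    · · · · ·
    · · · · ·
    · · · · ·
    · · · · ·
    · · · · ·
    · · · · ·
    · · · · ·
    · · · · ·
T3:
  2·area = 48
  edge (6, 24)→(6, 0): d=(0,-24) top-left  bias=+0
  edge (6, 0)→(8, 14): d=(2,14) right/bottom  bias=-1
  edge (8, 14)→(6, 24): d=(-2,10) right/bottom  bias=-1
    (3,3)@(7, 7): e=[24,0,24] → ·  [on edge]
    (3,4)@(7, 9): e=[24,4,20] → █
    (4,4)@(9, 9): e=[72,-24,0] → ·  [on edge]
    (3,5)@(7, 11): e=[24,8,16] → █
    (4,5)@(9, 11): e=[72,-20,-4] → ·
    (3,6)@(7, 13): e=[24,12,12] → █
    (4,6)@(9, 13): e=[72,-16,-8] → ·
    (3,7)@(7, 15): e=[24,16,8] → █
    (4,7)@(9, 15): e=[72,-12,-12] → ·
    (3,8)@(7, 17): e=[24,20,4] → █
    (4,8)@(9, 17): e=[72,-8,-16] → ·
    (3,9)@(7, 19): e=[24,24,0] → ·  [on edge]
    (4,10)@(9, 21): e=[72,0,-24] → ·  [on edge]
  covered (5 px):
    · · · · ·
    · · · · ·
    · · · · ·
    · · · · ·
    · · · █ ·
    · · · █ ·
    · · · █ ·
    · · · █ ·
    · · · █ ·
    · · · · ·
    · · · · ·
    · · · · ·

Answer: 12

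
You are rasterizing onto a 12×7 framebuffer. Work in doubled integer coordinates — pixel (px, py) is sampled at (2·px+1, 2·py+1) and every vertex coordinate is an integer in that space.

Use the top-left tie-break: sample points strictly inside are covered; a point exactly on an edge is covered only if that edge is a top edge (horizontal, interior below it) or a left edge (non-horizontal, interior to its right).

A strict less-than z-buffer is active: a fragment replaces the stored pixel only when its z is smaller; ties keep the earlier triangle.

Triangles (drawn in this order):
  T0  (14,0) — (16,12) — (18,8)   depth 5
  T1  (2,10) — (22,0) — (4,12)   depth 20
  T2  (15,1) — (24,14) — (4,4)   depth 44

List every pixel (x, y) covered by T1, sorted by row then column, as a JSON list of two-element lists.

T0:
  2·area = 32  (B↔C swapped to make it positive)
  edge (14, 0)→(18, 8): d=(4,8) right/bottom  bias=-1
  edge (18, 8)→(16, 12): d=(-2,4) right/bottom  bias=-1
  edge (16, 12)→(14, 0): d=(-2,-12) top-left  bias=+0
    (7,1)@(15, 3): e=[4,22,6] → #
    (8,1)@(17, 3): e=[-12,14,30] → ·
    (7,2)@(15, 5): e=[12,18,2] → #
    (8,2)@(17, 5): e=[-4,10,26] → ·
    (7,3)@(15, 7): e=[20,14,-2] → ·
    (8,3)@(17, 7): e=[4,6,22] → #
    (9,3)@(19, 7): e=[-12,-2,46] → ·
    (8,4)@(17, 9): e=[12,2,18] → #
    (9,4)@(19, 9): e=[-4,-6,42] → ·
    (8,5)@(17, 11): e=[20,-2,14] → ·
  covered (4 px):
    · · · · · · · · · · · ·
    · · · · · · · # · · · ·
    · · · · · · · # · · · ·
    · · · · · · · · # · · ·
    · · · · · · · · # · · ·
    · · · · · · · · · · · ·
    · · · · · · · · · · · ·
T1:
  2·area = 60
  edge (2, 10)→(22, 0): d=(20,-10) top-left  bias=+0
  edge (22, 0)→(4, 12): d=(-18,12) right/bottom  bias=-1
  edge (4, 12)→(2, 10): d=(-2,-2) top-left  bias=+0
    (8,1)@(17, 3): e=[10,6,44] → #
    (9,1)@(19, 3): e=[30,-18,48] → ·
    (6,2)@(13, 5): e=[10,18,32] → #
    (7,2)@(15, 5): e=[30,-6,36] → ·
    (8,2)@(17, 5): e=[50,-30,40] → ·
    (4,3)@(9, 7): e=[10,30,20] → #
    (5,3)@(11, 7): e=[30,6,24] → #
    (6,3)@(13, 7): e=[50,-18,28] → ·
    (0,4)@(1, 9): e=[-30,90,0] → ·  [on edge]
    (2,4)@(5, 9): e=[10,42,8] → #
    (3,4)@(7, 9): e=[30,18,12] → #
    (4,4)@(9, 9): e=[50,-6,16] → ·
    (1,5)@(3, 11): e=[30,30,0] → #  [on edge]
    (2,6)@(5, 13): e=[90,-30,0] → ·  [on edge]
  covered (8 px):
    · · · · · · · · · · · ·
    · · · · · · · · # · · ·
    · · · · · · # · · · · ·
    · · · · # # · · · · · ·
    · · # # · · · · · · · ·
    · # # · · · · · · · · ·
    · · · · · · · · · · · ·
T2:
  2·area = 170
  edge (15, 1)→(24, 14): d=(9,13) right/bottom  bias=-1
  edge (24, 14)→(4, 4): d=(-20,-10) top-left  bias=+0
  edge (4, 4)→(15, 1): d=(11,-3) top-left  bias=+0
    (7,0)@(15, 1): e=[0,170,0] → ·  [on edge]
    (4,1)@(9, 3): e=[96,70,4] → #
    (5,1)@(11, 3): e=[70,90,10] → #
    (6,1)@(13, 3): e=[44,110,16] → #
    (7,1)@(15, 3): e=[18,130,22] → #
    (8,1)@(17, 3): e=[-8,150,28] → ·
    (3,2)@(7, 5): e=[140,10,20] → #
    (8,2)@(17, 5): e=[10,110,50] → #
    (9,2)@(19, 5): e=[-16,130,56] → ·
    (3,3)@(7, 7): e=[158,-30,42] → ·
    (4,3)@(9, 7): e=[132,-10,48] → ·
    (5,3)@(11, 7): e=[106,10,54] → #
  covered (21 px):
    · · · · · · · · · · · ·
    · · · · # # # # · · · ·
    · · · # # # # # # · · ·
    · · · · · # # # # # · ·
    · · · · · · · # # # · ·
    · · · · · · · · · # # ·
    · · · · · · · · · · · #

Result: [[8,1],[6,2],[4,3],[5,3],[2,4],[3,4],[1,5],[2,5]]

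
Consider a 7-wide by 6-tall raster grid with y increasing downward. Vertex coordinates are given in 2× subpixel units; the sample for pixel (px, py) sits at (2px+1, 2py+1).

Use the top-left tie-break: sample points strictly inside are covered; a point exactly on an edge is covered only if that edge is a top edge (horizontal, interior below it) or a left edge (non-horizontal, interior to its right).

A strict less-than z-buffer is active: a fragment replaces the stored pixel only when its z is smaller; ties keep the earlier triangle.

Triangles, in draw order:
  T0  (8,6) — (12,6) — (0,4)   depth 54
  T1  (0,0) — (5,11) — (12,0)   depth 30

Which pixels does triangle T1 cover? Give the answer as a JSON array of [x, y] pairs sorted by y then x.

T0:
  2·area = 8  (B↔C swapped to make it positive)
  edge (8, 6)→(0, 4): d=(-8,-2) top-left  bias=+0
  edge (0, 4)→(12, 6): d=(12,2) right/bottom  bias=-1
  edge (12, 6)→(8, 6): d=(-4,0) right/bottom  bias=-1
    (2,2)@(5, 5): e=[2,2,4] → █
    (3,2)@(7, 5): e=[6,-2,4] → ·
    (2,3)@(5, 7): e=[-14,26,-4] → ·
  covered (1 px):
    · · · · · · ·
    · · · · · · ·
    · · █ · · · ·
    · · · · · · ·
    · · · · · · ·
    · · · · · · ·
T1:
  2·area = 132  (B↔C swapped to make it positive)
  edge (0, 0)→(12, 0): d=(12,0) top-left  bias=+0
  edge (12, 0)→(5, 11): d=(-7,11) right/bottom  bias=-1
  edge (5, 11)→(0, 0): d=(-5,-11) top-left  bias=+0
    (0,0)@(1, 1): e=[12,114,6] → █
    (1,0)@(3, 1): e=[12,92,28] → █
    (2,0)@(5, 1): e=[12,70,50] → █
    (3,0)@(7, 1): e=[12,48,72] → █
    (4,0)@(9, 1): e=[12,26,94] → █
    (5,0)@(11, 1): e=[12,4,116] → █
    (6,0)@(13, 1): e=[12,-18,138] → ·
    (0,1)@(1, 3): e=[36,100,-4] → ·
    (1,1)@(3, 3): e=[36,78,18] → █
    (5,1)@(11, 3): e=[36,-10,106] → ·
    (1,2)@(3, 5): e=[60,64,8] → █
    (4,2)@(9, 5): e=[60,-2,74] → ·
    (2,5)@(5, 11): e=[132,0,0] → ·  [on edge]
  covered (16 px):
    █ █ █ █ █ █ ·
    · █ █ █ █ · ·
    · █ █ █ · · ·
    · · █ █ · · ·
    · · █ · · · ·
    · · · · · · ·

Result: [[0,0],[1,0],[2,0],[3,0],[4,0],[5,0],[1,1],[2,1],[3,1],[4,1],[1,2],[2,2],[3,2],[2,3],[3,3],[2,4]]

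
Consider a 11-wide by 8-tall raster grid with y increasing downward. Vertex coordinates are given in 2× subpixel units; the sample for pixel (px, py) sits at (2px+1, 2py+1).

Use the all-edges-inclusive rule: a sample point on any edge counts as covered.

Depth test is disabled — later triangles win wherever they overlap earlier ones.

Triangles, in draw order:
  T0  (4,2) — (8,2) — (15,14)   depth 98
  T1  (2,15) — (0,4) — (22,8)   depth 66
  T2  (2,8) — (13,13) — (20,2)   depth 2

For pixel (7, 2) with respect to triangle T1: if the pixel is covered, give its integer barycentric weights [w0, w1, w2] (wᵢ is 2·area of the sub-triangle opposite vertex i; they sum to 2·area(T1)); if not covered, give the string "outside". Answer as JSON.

T0:
  2·area = 48
  edge (4, 2)→(8, 2): d=(4,0) inclusive
  edge (8, 2)→(15, 14): d=(7,12) inclusive
  edge (15, 14)→(4, 2): d=(-11,-12) inclusive
    (2,1)@(5, 3): e=[4,43,1] → #
    (3,1)@(7, 3): e=[4,19,25] → #
    (4,1)@(9, 3): e=[4,-5,49] → ·
    (2,2)@(5, 5): e=[12,57,-21] → ·
    (3,2)@(7, 5): e=[12,33,3] → #
    (4,2)@(9, 5): e=[12,9,27] → #
    (5,2)@(11, 5): e=[12,-15,51] → ·
    (3,3)@(7, 7): e=[20,47,-19] → ·
    (4,3)@(9, 7): e=[20,23,5] → #
    (5,3)@(11, 7): e=[20,-1,29] → ·
    (4,4)@(9, 9): e=[28,37,-17] → ·
    (5,4)@(11, 9): e=[28,13,7] → #
  covered (7 px):
    · · · · · · · · · · ·
    · · # # · · · · · · ·
    · · · # # · · · · · ·
    · · · · # · · · · · ·
    · · · · · # · · · · ·
    · · · · · · # · · · ·
    · · · · · · · · · · ·
    · · · · · · · · · · ·
T1:
  2·area = 234
  edge (2, 15)→(0, 4): d=(-2,-11) inclusive
  edge (0, 4)→(22, 8): d=(22,4) inclusive
  edge (22, 8)→(2, 15): d=(-20,7) inclusive
    (0,2)@(1, 5): e=[9,18,207] → #
    (1,2)@(3, 5): e=[31,10,193] → #
    (2,2)@(5, 5): e=[53,2,179] → #
    (3,2)@(7, 5): e=[75,-6,165] → ·
    (0,3)@(1, 7): e=[5,62,167] → #
    (3,3)@(7, 7): e=[71,38,125] → #
    (4,3)@(9, 7): e=[93,30,111] → #
    (5,3)@(11, 7): e=[115,22,97] → #
    (6,3)@(13, 7): e=[137,14,83] → #
    (7,3)@(15, 7): e=[159,6,69] → #
    (8,3)@(17, 7): e=[181,-2,55] → ·
    (0,4)@(1, 9): e=[1,106,127] → #
  covered (30 px):
    · · · · · · · · · · ·
    · · · · · · · · · · ·
    # # # · · · · · · · ·
    # # # # # # # # · · ·
    # # # # # # # # # # ·
    · # # # # # # · · · ·
    · # # # · · · · · · ·
    · · · · · · · · · · ·
T2:
  2·area = 156  (B↔C swapped to make it positive)
  edge (2, 8)→(20, 2): d=(18,-6) inclusive
  edge (20, 2)→(13, 13): d=(-7,11) inclusive
  edge (13, 13)→(2, 8): d=(-11,-5) inclusive
    (8,1)@(17, 3): e=[0,26,130] → #  [on edge]
    (9,1)@(19, 3): e=[12,4,140] → #
    (10,1)@(21, 3): e=[24,-18,150] → ·
    (5,2)@(11, 5): e=[0,78,78] → #  [on edge]
    (6,2)@(13, 5): e=[12,56,88] → #
    (7,2)@(15, 5): e=[24,34,98] → #
    (9,2)@(19, 5): e=[48,-10,118] → ·
    (2,3)@(5, 7): e=[0,130,26] → #  [on edge]
    (3,3)@(7, 7): e=[12,108,36] → #
    (4,3)@(9, 7): e=[24,86,46] → #
    (8,3)@(17, 7): e=[72,-2,86] → ·
    (2,4)@(5, 9): e=[36,116,4] → #
    (6,6)@(13, 13): e=[156,0,0] → #  [on edge]
  covered (22 px):
    · · · · · · · · · · ·
    · · · · · · · · # # ·
    · · · · · # # # # · ·
    · · # # # # # # · · ·
    · · # # # # # # · · ·
    · · · · # # # · · · ·
    · · · · · · # · · · ·
    · · · · · · · · · · ·

Final: "outside"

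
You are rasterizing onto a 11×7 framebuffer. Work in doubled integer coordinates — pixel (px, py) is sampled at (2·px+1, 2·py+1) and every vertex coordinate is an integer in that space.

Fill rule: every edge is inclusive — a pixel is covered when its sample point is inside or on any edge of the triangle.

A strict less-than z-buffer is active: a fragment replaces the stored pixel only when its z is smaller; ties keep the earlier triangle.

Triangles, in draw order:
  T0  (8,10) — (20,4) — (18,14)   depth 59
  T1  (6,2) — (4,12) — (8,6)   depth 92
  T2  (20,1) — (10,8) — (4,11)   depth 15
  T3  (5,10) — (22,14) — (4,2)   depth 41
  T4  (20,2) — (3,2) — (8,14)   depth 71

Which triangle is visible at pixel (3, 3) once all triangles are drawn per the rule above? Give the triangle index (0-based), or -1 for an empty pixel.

T0:
  2·area = 108
  edge (8, 10)→(20, 4): d=(12,-6) inclusive
  edge (20, 4)→(18, 14): d=(-2,10) inclusive
  edge (18, 14)→(8, 10): d=(-10,-4) inclusive
    (9,2)@(19, 5): e=[6,8,94] → #
    (10,2)@(21, 5): e=[18,-12,102] → ·
    (7,3)@(15, 7): e=[6,44,58] → #
    (8,3)@(17, 7): e=[18,24,66] → #
    (10,3)@(21, 7): e=[42,-16,82] → ·
    (5,4)@(11, 9): e=[6,80,22] → #
    (6,4)@(13, 9): e=[18,60,30] → #
    (9,4)@(19, 9): e=[54,0,54] → #  [on edge]
    (10,4)@(21, 9): e=[66,-20,62] → ·
    (5,5)@(11, 11): e=[30,76,2] → #
    (9,5)@(19, 11): e=[78,-4,34] → ·
    (5,6)@(11, 13): e=[54,72,-18] → ·
  covered (14 px):
    · · · · · · · · · · ·
    · · · · · · · · · · ·
    · · · · · · · · · # ·
    · · · · · · · # # # ·
    · · · · · # # # # # ·
    · · · · · # # # # · ·
    · · · · · · · · # · ·
T1:
  2·area = 28  (B↔C swapped to make it positive)
  edge (6, 2)→(8, 6): d=(2,4) inclusive
  edge (8, 6)→(4, 12): d=(-4,6) inclusive
  edge (4, 12)→(6, 2): d=(2,-10) inclusive
    (3,2)@(7, 5): e=[2,10,16] → #
    (4,2)@(9, 5): e=[-6,-2,36] → ·
    (2,3)@(5, 7): e=[14,14,0] → #  [on edge]
    (4,3)@(9, 7): e=[-2,-10,40] → ·
    (2,4)@(5, 9): e=[18,6,4] → #
    (3,4)@(7, 9): e=[10,-6,24] → ·
    (2,5)@(5, 11): e=[22,-2,8] → ·
  covered (4 px):
    · · · · · · · · · · ·
    · · · · · · · · · · ·
    · · · # · · · · · · ·
    · · # # · · · · · · ·
    · · # · · · · · · · ·
    · · · · · · · · · · ·
    · · · · · · · · · · ·
T2:
  2·area = 12
  edge (20, 1)→(10, 8): d=(-10,7) inclusive
  edge (10, 8)→(4, 11): d=(-6,3) inclusive
  edge (4, 11)→(20, 1): d=(16,-10) inclusive
    (8,1)@(17, 3): e=[1,9,2] → #
    (9,1)@(19, 3): e=[-13,3,22] → ·
    (8,2)@(17, 5): e=[-19,-3,34] → ·
    (5,3)@(11, 7): e=[3,3,6] → #
    (6,3)@(13, 7): e=[-11,-3,26] → ·
    (5,4)@(11, 9): e=[-17,-9,38] → ·
  covered (2 px):
    · · · · · · · · · · ·
    · · · · · · · · # · ·
    · · · · · · · · · · ·
    · · · · · # · · · · ·
    · · · · · · · · · · ·
    · · · · · · · · · · ·
    · · · · · · · · · · ·
T3:
  2·area = 132  (B↔C swapped to make it positive)
  edge (5, 10)→(4, 2): d=(-1,-8) inclusive
  edge (4, 2)→(22, 14): d=(18,12) inclusive
  edge (22, 14)→(5, 10): d=(-17,-4) inclusive
    (2,1)@(5, 3): e=[7,6,119] → #
    (3,1)@(7, 3): e=[23,-18,127] → ·
    (2,2)@(5, 5): e=[5,42,85] → #
    (3,2)@(7, 5): e=[21,18,93] → #
    (4,2)@(9, 5): e=[37,-6,101] → ·
    (2,3)@(5, 7): e=[3,78,51] → #
    (4,3)@(9, 7): e=[35,30,67] → #
    (5,3)@(11, 7): e=[51,6,75] → #
    (6,3)@(13, 7): e=[67,-18,83] → ·
    (2,4)@(5, 9): e=[1,114,17] → #
    (6,4)@(13, 9): e=[65,18,49] → #
    (7,4)@(15, 9): e=[81,-6,57] → ·
  covered (17 px):
    · · · · · · · · · · ·
    · · # · · · · · · · ·
    · · # # · · · · · · ·
    · · # # # # · · · · ·
    · · # # # # # · · · ·
    · · · · · # # # # · ·
    · · · · · · · · · # ·
T4:
  2·area = 204  (B↔C swapped to make it positive)
  edge (20, 2)→(8, 14): d=(-12,12) inclusive
  edge (8, 14)→(3, 2): d=(-5,-12) inclusive
  edge (3, 2)→(20, 2): d=(17,0) inclusive
    (10,0)@(21, 1): e=[0,221,-17] → ·  [on edge]
    (2,1)@(5, 3): e=[168,19,17] → #
    (3,1)@(7, 3): e=[144,43,17] → #
    (4,1)@(9, 3): e=[120,67,17] → #
    (5,1)@(11, 3): e=[96,91,17] → #
    (6,1)@(13, 3): e=[72,115,17] → #
    (7,1)@(15, 3): e=[48,139,17] → #
    (8,1)@(17, 3): e=[24,163,17] → #
    (9,1)@(19, 3): e=[0,187,17] → #  [on edge]
    (10,1)@(21, 3): e=[-24,211,17] → ·
    (2,2)@(5, 5): e=[144,9,51] → #
    (8,2)@(17, 5): e=[0,153,51] → #  [on edge]
    (7,3)@(15, 7): e=[0,119,85] → #  [on edge]
    (6,4)@(13, 9): e=[0,85,119] → #  [on edge]
    (5,5)@(11, 11): e=[0,51,153] → #  [on edge]
    (4,6)@(9, 13): e=[0,17,187] → #  [on edge]
  covered (28 px):
    · · · · · · · · · · ·
    · · # # # # # # # # ·
    · · # # # # # # # · ·
    · · · # # # # # · · ·
    · · · # # # # · · · ·
    · · · # # # · · · · ·
    · · · · # · · · · · ·

Z-buffer (winner per pixel, '.' = empty):
  . . . . . . . . . . .
  . . 3 4 4 4 4 4 2 4 .
  . . 3 3 4 4 4 4 4 0 .
  . . 3 3 3 2 4 0 0 0 .
  . . 3 3 3 3 3 0 0 0 .
  . . . 4 4 3 3 3 3 . .
  . . . . 4 . . . 0 3 .

Answer: 3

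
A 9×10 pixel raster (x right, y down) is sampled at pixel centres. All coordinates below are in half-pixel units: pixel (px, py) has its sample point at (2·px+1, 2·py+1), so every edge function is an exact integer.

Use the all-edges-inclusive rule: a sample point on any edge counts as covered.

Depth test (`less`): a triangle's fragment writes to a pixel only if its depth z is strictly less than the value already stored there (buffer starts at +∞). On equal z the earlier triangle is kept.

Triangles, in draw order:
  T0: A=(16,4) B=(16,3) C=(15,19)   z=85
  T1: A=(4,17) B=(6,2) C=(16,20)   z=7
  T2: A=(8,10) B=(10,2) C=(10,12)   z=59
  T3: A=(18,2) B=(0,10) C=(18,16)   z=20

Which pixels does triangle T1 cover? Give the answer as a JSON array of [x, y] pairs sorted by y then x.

T0:
  2·area = 1  (B↔C swapped to make it positive)
  edge (16, 4)→(15, 19): d=(-1,15) inclusive
  edge (15, 19)→(16, 3): d=(1,-16) inclusive
  edge (16, 3)→(16, 4): d=(0,1) inclusive
    (7,9)@(15, 19): e=[0,0,1] → #  [on edge]
    (8,9)@(17, 19): e=[-30,32,-1] → ·
  covered (1 px):
    · · · · · · · · ·
    · · · · · · · · ·
    · · · · · · · · ·
    · · · · · · · · ·
    · · · · · · · · ·
    · · · · · · · · ·
    · · · · · · · · ·
    · · · · · · · · ·
    · · · · · · · · ·
    · · · · · · · # ·
T1:
  2·area = 186
  edge (4, 17)→(6, 2): d=(2,-15) inclusive
  edge (6, 2)→(16, 20): d=(10,18) inclusive
  edge (16, 20)→(4, 17): d=(-12,-3) inclusive
    (3,2)@(7, 5): e=[21,12,153] → #
    (4,2)@(9, 5): e=[51,-24,159] → ·
    (3,3)@(7, 7): e=[25,32,129] → #
    (4,3)@(9, 7): e=[55,-4,135] → ·
    (3,4)@(7, 9): e=[29,52,105] → #
    (4,4)@(9, 9): e=[59,16,111] → #
    (5,4)@(11, 9): e=[89,-20,117] → ·
    (2,5)@(5, 11): e=[3,108,75] → #
    (5,5)@(11, 11): e=[93,0,93] → #  [on edge]
    (6,5)@(13, 11): e=[123,-36,99] → ·
    (2,6)@(5, 13): e=[7,128,51] → #
    (6,6)@(13, 13): e=[127,-16,75] → ·
  covered (24 px):
    · · · · · · · · ·
    · · · · · · · · ·
    · · · # · · · · ·
    · · · # · · · · ·
    · · · # # · · · ·
    · · # # # # · · ·
    · · # # # # · · ·
    · · # # # # # · ·
    · · # # # # # · ·
    · · · · · · # # ·
T2:
  2·area = 20
  edge (8, 10)→(10, 2): d=(2,-8) inclusive
  edge (10, 2)→(10, 12): d=(0,10) inclusive
  edge (10, 12)→(8, 10): d=(-2,-2) inclusive
    (0,1)@(1, 3): e=[-70,90,0] → ·  [on edge]
    (1,2)@(3, 5): e=[-50,70,0] → ·  [on edge]
    (2,3)@(5, 7): e=[-30,50,0] → ·  [on edge]
    (4,3)@(9, 7): e=[2,10,8] → #
    (5,3)@(11, 7): e=[18,-10,12] → ·
    (3,4)@(7, 9): e=[-10,30,0] → ·  [on edge]
    (4,4)@(9, 9): e=[6,10,4] → #
    (5,4)@(11, 9): e=[22,-10,8] → ·
    (4,5)@(9, 11): e=[10,10,0] → #  [on edge]
    (5,5)@(11, 11): e=[26,-10,4] → ·
    (4,6)@(9, 13): e=[14,10,-4] → ·
    (5,6)@(11, 13): e=[30,-10,0] → ·  [on edge]
    (6,7)@(13, 15): e=[50,-30,0] → ·  [on edge]
    (7,8)@(15, 17): e=[70,-50,0] → ·  [on edge]
    (8,9)@(17, 19): e=[90,-70,0] → ·  [on edge]
  covered (3 px):
    · · · · · · · · ·
    · · · · · · · · ·
    · · · · · · · · ·
    · · · · # · · · ·
    · · · · # · · · ·
    · · · · # · · · ·
    · · · · · · · · ·
    · · · · · · · · ·
    · · · · · · · · ·
    · · · · · · · · ·
T3:
  2·area = 252  (B↔C swapped to make it positive)
  edge (18, 2)→(18, 16): d=(0,14) inclusive
  edge (18, 16)→(0, 10): d=(-18,-6) inclusive
  edge (0, 10)→(18, 2): d=(18,-8) inclusive
    (8,1)@(17, 3): e=[14,228,10] → #
    (6,2)@(13, 5): e=[70,168,14] → #
    (7,2)@(15, 5): e=[42,180,30] → #
    (3,3)@(7, 7): e=[154,96,2] → #
    (4,3)@(9, 7): e=[126,108,18] → #
    (5,3)@(11, 7): e=[98,120,34] → #
    (1,4)@(3, 9): e=[210,36,6] → #
    (2,4)@(5, 9): e=[182,48,22] → #
    (1,5)@(3, 11): e=[210,0,42] → #  [on edge]
    (1,6)@(3, 13): e=[210,-36,78] → ·
    (2,6)@(5, 13): e=[182,-24,94] → ·
    (3,6)@(7, 13): e=[154,-12,110] → ·
    (4,6)@(9, 13): e=[126,0,126] → #  [on edge]
    (7,7)@(15, 15): e=[42,0,210] → #  [on edge]
  covered (33 px):
    · · · · · · · · ·
    · · · · · · · · #
    · · · · · · # # #
    · · · # # # # # #
    · # # # # # # # #
    · # # # # # # # #
    · · · · # # # # #
    · · · · · · · # #
    · · · · · · · · ·
    · · · · · · · · ·

Result: [[3,2],[3,3],[3,4],[4,4],[2,5],[3,5],[4,5],[5,5],[2,6],[3,6],[4,6],[5,6],[2,7],[3,7],[4,7],[5,7],[6,7],[2,8],[3,8],[4,8],[5,8],[6,8],[6,9],[7,9]]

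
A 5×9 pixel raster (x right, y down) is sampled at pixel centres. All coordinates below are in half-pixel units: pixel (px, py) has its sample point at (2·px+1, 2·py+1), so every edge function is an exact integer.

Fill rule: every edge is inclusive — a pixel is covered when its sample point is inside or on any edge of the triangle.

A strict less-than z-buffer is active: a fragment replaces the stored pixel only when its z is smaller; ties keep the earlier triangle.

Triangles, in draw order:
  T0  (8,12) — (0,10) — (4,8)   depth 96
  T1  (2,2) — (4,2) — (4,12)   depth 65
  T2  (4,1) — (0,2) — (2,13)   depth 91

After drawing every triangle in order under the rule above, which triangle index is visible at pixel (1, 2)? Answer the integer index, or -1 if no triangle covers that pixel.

T0:
  2·area = 24
  edge (8, 12)→(0, 10): d=(-8,-2) inclusive
  edge (0, 10)→(4, 8): d=(4,-2) inclusive
  edge (4, 8)→(8, 12): d=(4,4) inclusive
    (0,2)@(1, 5): e=[42,-18,0] → ·  [on edge]
    (1,3)@(3, 7): e=[30,-6,0] → ·  [on edge]
    (1,4)@(3, 9): e=[14,2,8] → █
    (2,4)@(5, 9): e=[18,6,0] → █  [on edge]
    (3,4)@(7, 9): e=[22,10,-8] → ·
    (1,5)@(3, 11): e=[-2,10,16] → ·
    (2,5)@(5, 11): e=[2,14,8] → █
    (3,5)@(7, 11): e=[6,18,0] → █  [on edge]
    (4,5)@(9, 11): e=[10,22,-8] → ·
    (2,6)@(5, 13): e=[-14,22,16] → ·
    (3,6)@(7, 13): e=[-10,26,8] → ·
    (4,6)@(9, 13): e=[-6,30,0] → ·  [on edge]
  covered (4 px):
    · · · · ·
    · · · · ·
    · · · · ·
    · · · · ·
    · █ █ · ·
    · · █ █ ·
    · · · · ·
    · · · · ·
    · · · · ·
T1:
  2·area = 20
  edge (2, 2)→(4, 2): d=(2,0) inclusive
  edge (4, 2)→(4, 12): d=(0,10) inclusive
  edge (4, 12)→(2, 2): d=(-2,-10) inclusive
    (1,1)@(3, 3): e=[2,10,8] → █
    (2,1)@(5, 3): e=[2,-10,28] → ·
    (1,2)@(3, 5): e=[6,10,4] → █
    (2,2)@(5, 5): e=[6,-10,24] → ·
    (1,3)@(3, 7): e=[10,10,0] → █  [on edge]
    (2,3)@(5, 7): e=[10,-10,20] → ·
    (1,4)@(3, 9): e=[14,10,-4] → ·
    (2,8)@(5, 17): e=[30,-10,0] → ·  [on edge]
  covered (3 px):
    · · · · ·
    · █ · · ·
    · █ · · ·
    · █ · · ·
    · · · · ·
    · · · · ·
    · · · · ·
    · · · · ·
    · · · · ·
T2:
  2·area = 46  (B↔C swapped to make it positive)
  edge (4, 1)→(2, 13): d=(-2,12) inclusive
  edge (2, 13)→(0, 2): d=(-2,-11) inclusive
  edge (0, 2)→(4, 1): d=(4,-1) inclusive
    (0,1)@(1, 3): e=[32,9,5] → █
    (1,1)@(3, 3): e=[8,31,7] → █
    (2,1)@(5, 3): e=[-16,53,9] → ·
    (0,2)@(1, 5): e=[28,5,13] → █
    (2,2)@(5, 5): e=[-20,49,17] → ·
    (0,3)@(1, 7): e=[24,1,21] → █
    (1,3)@(3, 7): e=[0,23,23] → █  [on edge]
    (2,3)@(5, 7): e=[-24,45,25] → ·
    (0,4)@(1, 9): e=[20,-3,29] → ·
    (1,4)@(3, 9): e=[-4,19,31] → ·
  covered (6 px):
    · · · · ·
    █ █ · · ·
    █ █ · · ·
    █ █ · · ·
    · · · · ·
    · · · · ·
    · · · · ·
    · · · · ·
    · · · · ·

Z-buffer (winner per pixel, '.' = empty):
  . . . . .
  2 1 . . .
  2 1 . . .
  2 1 . . .
  . 0 0 . .
  . . 0 0 .
  . . . . .
  . . . . .
  . . . . .

Answer: 1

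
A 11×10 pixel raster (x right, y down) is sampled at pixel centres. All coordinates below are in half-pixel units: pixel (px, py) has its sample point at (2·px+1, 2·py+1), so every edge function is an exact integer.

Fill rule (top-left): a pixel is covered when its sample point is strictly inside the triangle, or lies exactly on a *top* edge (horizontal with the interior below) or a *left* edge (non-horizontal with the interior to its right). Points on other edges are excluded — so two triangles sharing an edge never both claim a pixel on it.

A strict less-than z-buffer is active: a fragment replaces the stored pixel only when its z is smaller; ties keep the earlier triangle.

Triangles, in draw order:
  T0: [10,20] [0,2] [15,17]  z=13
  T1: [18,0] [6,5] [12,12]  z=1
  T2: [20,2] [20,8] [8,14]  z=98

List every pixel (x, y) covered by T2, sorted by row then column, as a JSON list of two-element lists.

T0:
  2·area = 120
  edge (10, 20)→(0, 2): d=(-10,-18) top-left  bias=+0
  edge (0, 2)→(15, 17): d=(15,15) right/bottom  bias=-1
  edge (15, 17)→(10, 20): d=(-5,3) right/bottom  bias=-1
    (0,1)@(1, 3): e=[8,0,112] → ·  [on edge]
    (1,2)@(3, 5): e=[24,0,96] → ·  [on edge]
    (1,3)@(3, 7): e=[4,30,86] → █
    (2,3)@(5, 7): e=[40,0,80] → ·  [on edge]
    (1,4)@(3, 9): e=[-16,60,76] → ·
    (2,4)@(5, 9): e=[20,30,70] → █
    (3,4)@(7, 9): e=[56,0,64] → ·  [on edge]
    (2,5)@(5, 11): e=[0,60,60] → █  [on edge]
    (3,5)@(7, 11): e=[36,30,54] → █
    (4,5)@(9, 11): e=[72,0,48] → ·  [on edge]
    (2,6)@(5, 13): e=[-20,90,50] → ·
    (3,6)@(7, 13): e=[16,60,44] → █
    (5,6)@(11, 13): e=[88,0,32] → ·  [on edge]
    (6,7)@(13, 15): e=[104,0,16] → ·  [on edge]
    (7,8)@(15, 17): e=[120,0,0] → ·  [on edge]
    (8,9)@(17, 19): e=[136,0,-16] → ·  [on edge]
  covered (12 px):
    · · · · · · · · · · ·
    · · · · · · · · · · ·
    · · · · · · · · · · ·
    · █ · · · · · · · · ·
    · · █ · · · · · · · ·
    · · █ █ · · · · · · ·
    · · · █ █ · · · · · ·
    · · · · █ █ · · · · ·
    · · · · █ █ █ · · · ·
    · · · · · █ · · · · ·
T1:
  2·area = 114  (B↔C swapped to make it positive)
  edge (18, 0)→(12, 12): d=(-6,12) right/bottom  bias=-1
  edge (12, 12)→(6, 5): d=(-6,-7) top-left  bias=+0
  edge (6, 5)→(18, 0): d=(12,-5) top-left  bias=+0
    (8,0)@(17, 1): e=[6,101,7] → █
    (9,0)@(19, 1): e=[-18,115,17] → ·
    (5,1)@(11, 3): e=[66,47,1] → █
    (6,1)@(13, 3): e=[42,61,11] → █
    (7,1)@(15, 3): e=[18,75,21] → █
    (8,1)@(17, 3): e=[-6,89,31] → ·
    (3,2)@(7, 5): e=[102,7,5] → █
    (4,2)@(9, 5): e=[78,21,15] → █
    (8,2)@(17, 5): e=[-18,77,55] → ·
    (3,3)@(7, 7): e=[90,-5,29] → ·
    (4,3)@(9, 7): e=[66,9,39] → █
    (7,3)@(15, 7): e=[-6,51,69] → ·
  covered (14 px):
    · · · · · · · · █ · ·
    · · · · · █ █ █ · · ·
    · · · █ █ █ █ █ · · ·
    · · · · █ █ █ · · · ·
    · · · · · █ █ · · · ·
    · · · · · · · · · · ·
    · · · · · · · · · · ·
    · · · · · · · · · · ·
    · · · · · · · · · · ·
    · · · · · · · · · · ·
T2:
  2·area = 72
  edge (20, 2)→(20, 8): d=(0,6) right/bottom  bias=-1
  edge (20, 8)→(8, 14): d=(-12,6) right/bottom  bias=-1
  edge (8, 14)→(20, 2): d=(12,-12) top-left  bias=+0
    (10,0)@(21, 1): e=[-6,78,0] → ·  [on edge]
    (9,1)@(19, 3): e=[6,66,0] → █  [on edge]
    (10,1)@(21, 3): e=[-6,54,24] → ·
    (8,2)@(17, 5): e=[18,54,0] → █  [on edge]
    (10,2)@(21, 5): e=[-6,30,48] → ·
    (7,3)@(15, 7): e=[30,42,0] → █  [on edge]
    (10,3)@(21, 7): e=[-6,6,72] → ·
    (6,4)@(13, 9): e=[42,30,0] → █  [on edge]
    (9,4)@(19, 9): e=[6,-6,72] → ·
    (5,5)@(11, 11): e=[54,18,0] → █  [on edge]
    (7,5)@(15, 11): e=[30,-6,48] → ·
    (8,5)@(17, 11): e=[18,-18,72] → ·
    (4,6)@(9, 13): e=[66,6,0] → █  [on edge]
    (3,7)@(7, 15): e=[78,-6,0] → ·  [on edge]
    (2,8)@(5, 17): e=[90,-18,0] → ·  [on edge]
    (1,9)@(3, 19): e=[102,-30,0] → ·  [on edge]
  covered (12 px):
    · · · · · · · · · · ·
    · · · · · · · · · █ ·
    · · · · · · · · █ █ ·
    · · · · · · · █ █ █ ·
    · · · · · · █ █ █ · ·
    · · · · · █ █ · · · ·
    · · · · █ · · · · · ·
    · · · · · · · · · · ·
    · · · · · · · · · · ·
    · · · · · · · · · · ·

Result: [[9,1],[8,2],[9,2],[7,3],[8,3],[9,3],[6,4],[7,4],[8,4],[5,5],[6,5],[4,6]]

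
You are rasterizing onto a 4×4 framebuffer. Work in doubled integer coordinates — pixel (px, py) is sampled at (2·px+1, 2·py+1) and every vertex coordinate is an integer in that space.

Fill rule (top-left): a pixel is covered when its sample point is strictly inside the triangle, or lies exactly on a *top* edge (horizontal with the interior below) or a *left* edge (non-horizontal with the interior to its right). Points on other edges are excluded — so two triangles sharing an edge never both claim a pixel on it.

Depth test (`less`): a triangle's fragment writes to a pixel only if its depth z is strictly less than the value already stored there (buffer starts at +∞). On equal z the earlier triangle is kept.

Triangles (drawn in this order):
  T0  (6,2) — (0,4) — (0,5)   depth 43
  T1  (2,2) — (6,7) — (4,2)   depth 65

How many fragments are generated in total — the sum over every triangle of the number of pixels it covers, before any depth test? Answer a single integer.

T0:
  2·area = 6  (B↔C swapped to make it positive)
  edge (6, 2)→(0, 5): d=(-6,3) right/bottom  bias=-1
  edge (0, 5)→(0, 4): d=(0,-1) top-left  bias=+0
  edge (0, 4)→(6, 2): d=(6,-2) top-left  bias=+0
    (1,1)@(3, 3): e=[3,3,0] → X  [on edge]
    (2,1)@(5, 3): e=[-3,5,4] → .
    (1,2)@(3, 5): e=[-9,3,12] → .
  covered (1 px):
    . . . .
    . X . .
    . . . .
    . . . .
T1:
  2·area = 10  (B↔C swapped to make it positive)
  edge (2, 2)→(4, 2): d=(2,0) top-left  bias=+0
  edge (4, 2)→(6, 7): d=(2,5) right/bottom  bias=-1
  edge (6, 7)→(2, 2): d=(-4,-5) top-left  bias=+0
    (1,1)@(3, 3): e=[2,7,1] → X
    (2,1)@(5, 3): e=[2,-3,11] → .
    (1,2)@(3, 5): e=[6,11,-7] → .
    (2,2)@(5, 5): e=[6,1,3] → X
    (3,2)@(7, 5): e=[6,-9,13] → .
    (2,3)@(5, 7): e=[10,5,-5] → .
  covered (2 px):
    . . . .
    . X . .
    . . X .
    . . . .

Answer: 3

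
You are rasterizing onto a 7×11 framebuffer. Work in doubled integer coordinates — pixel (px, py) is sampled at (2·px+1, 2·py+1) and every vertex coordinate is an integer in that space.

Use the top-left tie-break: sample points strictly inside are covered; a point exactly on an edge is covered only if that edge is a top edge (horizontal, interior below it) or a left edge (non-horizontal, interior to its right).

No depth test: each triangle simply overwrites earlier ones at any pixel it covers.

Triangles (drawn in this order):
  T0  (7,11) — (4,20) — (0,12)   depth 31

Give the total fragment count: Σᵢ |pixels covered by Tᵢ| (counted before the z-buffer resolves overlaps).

T0:
  2·area = 60
  edge (7, 11)→(4, 20): d=(-3,9) right/bottom  bias=-1
  edge (4, 20)→(0, 12): d=(-4,-8) top-left  bias=+0
  edge (0, 12)→(7, 11): d=(7,-1) top-left  bias=+0
    (4,2)@(9, 5): e=[0,100,-40] → .  [on edge]
    (3,5)@(7, 11): e=[0,60,0] → .  [on edge]
    (0,6)@(1, 13): e=[48,4,8] → X
    (1,6)@(3, 13): e=[30,20,10] → X
    (2,6)@(5, 13): e=[12,36,12] → X
    (3,6)@(7, 13): e=[-6,52,14] → .
    (0,7)@(1, 15): e=[42,-4,22] → .
    (1,7)@(3, 15): e=[24,12,24] → X
    (3,7)@(7, 15): e=[-12,44,28] → .
    (1,8)@(3, 17): e=[18,4,38] → X
    (2,8)@(5, 17): e=[0,20,40] → .  [on edge]
    (1,9)@(3, 19): e=[12,-4,52] → .
  covered (6 px):
    . . . . . . .
    . . . . . . .
    . . . . . . .
    . . . . . . .
    . . . . . . .
    . . . . . . .
    X X X . . . .
    . X X . . . .
    . X . . . . .
    . . . . . . .
    . . . . . . .

Final: 6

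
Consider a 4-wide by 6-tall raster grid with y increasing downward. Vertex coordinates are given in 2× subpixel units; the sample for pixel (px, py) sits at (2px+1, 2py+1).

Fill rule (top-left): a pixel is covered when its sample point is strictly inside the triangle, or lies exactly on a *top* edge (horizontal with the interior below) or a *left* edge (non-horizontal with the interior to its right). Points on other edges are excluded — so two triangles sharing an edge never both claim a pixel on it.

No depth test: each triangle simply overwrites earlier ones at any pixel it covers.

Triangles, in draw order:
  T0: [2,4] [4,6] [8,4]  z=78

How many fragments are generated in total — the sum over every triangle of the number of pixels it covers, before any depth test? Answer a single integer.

T0:
  2·area = 12  (B↔C swapped to make it positive)
  edge (2, 4)→(8, 4): d=(6,0) top-left  bias=+0
  edge (8, 4)→(4, 6): d=(-4,2) right/bottom  bias=-1
  edge (4, 6)→(2, 4): d=(-2,-2) top-left  bias=+0
    (0,1)@(1, 3): e=[-6,18,0] → ·  [on edge]
    (1,2)@(3, 5): e=[6,6,0] → █  [on edge]
    (2,2)@(5, 5): e=[6,2,4] → █
    (3,2)@(7, 5): e=[6,-2,8] → ·
    (1,3)@(3, 7): e=[18,-2,-4] → ·
    (2,3)@(5, 7): e=[18,-6,0] → ·  [on edge]
    (3,4)@(7, 9): e=[30,-18,0] → ·  [on edge]
  covered (2 px):
    · · · ·
    · · · ·
    · █ █ ·
    · · · ·
    · · · ·
    · · · ·

Answer: 2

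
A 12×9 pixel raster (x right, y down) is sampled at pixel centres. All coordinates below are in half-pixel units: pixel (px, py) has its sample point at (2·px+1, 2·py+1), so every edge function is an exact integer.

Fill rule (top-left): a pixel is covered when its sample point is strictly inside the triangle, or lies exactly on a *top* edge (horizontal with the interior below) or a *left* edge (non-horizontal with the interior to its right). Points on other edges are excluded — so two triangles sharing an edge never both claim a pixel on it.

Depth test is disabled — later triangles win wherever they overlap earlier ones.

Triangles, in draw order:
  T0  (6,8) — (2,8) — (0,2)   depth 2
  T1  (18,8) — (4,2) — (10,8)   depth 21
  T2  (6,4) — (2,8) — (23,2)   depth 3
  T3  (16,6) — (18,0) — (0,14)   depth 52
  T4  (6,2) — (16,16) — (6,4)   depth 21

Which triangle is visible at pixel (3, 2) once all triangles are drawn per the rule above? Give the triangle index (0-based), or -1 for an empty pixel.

T0:
  2·area = 24
  edge (6, 8)→(2, 8): d=(-4,0) right/bottom  bias=-1
  edge (2, 8)→(0, 2): d=(-2,-6) top-left  bias=+0
  edge (0, 2)→(6, 8): d=(6,6) right/bottom  bias=-1
    (0,1)@(1, 3): e=[20,4,0] → .  [on edge]
    (0,2)@(1, 5): e=[12,0,12] → X  [on edge]
    (1,2)@(3, 5): e=[12,12,0] → .  [on edge]
    (0,3)@(1, 7): e=[4,-4,24] → .
    (1,3)@(3, 7): e=[4,8,12] → X
    (2,3)@(5, 7): e=[4,20,0] → .  [on edge]
    (1,4)@(3, 9): e=[-4,4,24] → .
    (3,4)@(7, 9): e=[-4,28,0] → .  [on edge]
    (1,5)@(3, 11): e=[-12,0,36] → .  [on edge]
    (4,5)@(9, 11): e=[-12,36,0] → .  [on edge]
    (5,6)@(11, 13): e=[-20,44,0] → .  [on edge]
    (6,7)@(13, 15): e=[-28,52,0] → .  [on edge]
    (2,8)@(5, 17): e=[-36,0,60] → .  [on edge]
    (7,8)@(15, 17): e=[-36,60,0] → .  [on edge]
  covered (2 px):
    . . . . . . . . . . . .
    . . . . . . . . . . . .
    X . . . . . . . . . . .
    . X . . . . . . . . . .
    . . . . . . . . . . . .
    . . . . . . . . . . . .
    . . . . . . . . . . . .
    . . . . . . . . . . . .
    . . . . . . . . . . . .
T1:
  2·area = 48  (B↔C swapped to make it positive)
  edge (18, 8)→(10, 8): d=(-8,0) right/bottom  bias=-1
  edge (10, 8)→(4, 2): d=(-6,-6) top-left  bias=+0
  edge (4, 2)→(18, 8): d=(14,6) right/bottom  bias=-1
    (1,0)@(3, 1): e=[56,0,-8] → .  [on edge]
    (2,1)@(5, 3): e=[40,0,8] → X  [on edge]
    (3,1)@(7, 3): e=[40,12,-4] → .
    (2,2)@(5, 5): e=[24,-12,36] → .
    (3,2)@(7, 5): e=[24,0,24] → X  [on edge]
    (4,2)@(9, 5): e=[24,12,12] → X
    (5,2)@(11, 5): e=[24,24,0] → .  [on edge]
    (3,3)@(7, 7): e=[8,-12,52] → .
    (4,3)@(9, 7): e=[8,0,40] → X  [on edge]
    (5,3)@(11, 7): e=[8,12,28] → X
    (6,3)@(13, 7): e=[8,24,16] → X
    (7,3)@(15, 7): e=[8,36,4] → X
    (5,4)@(11, 9): e=[-8,0,56] → .  [on edge]
    (6,5)@(13, 11): e=[-24,0,72] → .  [on edge]
    (7,6)@(15, 13): e=[-40,0,88] → .  [on edge]
    (8,7)@(17, 15): e=[-56,0,104] → .  [on edge]
    (9,8)@(19, 17): e=[-72,0,120] → .  [on edge]
  covered (7 px):
    . . . . . . . . . . . .
    . . X . . . . . . . . .
    . . . X X . . . . . . .
    . . . . X X X X . . . .
    . . . . . . . . . . . .
    . . . . . . . . . . . .
    . . . . . . . . . . . .
    . . . . . . . . . . . .
    . . . . . . . . . . . .
T2:
  2·area = 60  (B↔C swapped to make it positive)
  edge (6, 4)→(23, 2): d=(17,-2) top-left  bias=+0
  edge (23, 2)→(2, 8): d=(-21,6) right/bottom  bias=-1
  edge (2, 8)→(6, 4): d=(4,-4) top-left  bias=+0
    (4,0)@(9, 1): e=[-45,105,0] → .  [on edge]
    (3,1)@(7, 3): e=[-15,75,0] → .  [on edge]
    (7,1)@(15, 3): e=[1,27,32] → X
    (8,1)@(17, 3): e=[5,15,40] → X
    (9,1)@(19, 3): e=[9,3,48] → X
    (10,1)@(21, 3): e=[13,-9,56] → .
    (2,2)@(5, 5): e=[15,45,0] → X  [on edge]
    (3,2)@(7, 5): e=[19,33,8] → X
    (4,2)@(9, 5): e=[23,21,16] → X
    (5,2)@(11, 5): e=[27,9,24] → X
    (6,2)@(13, 5): e=[31,-3,32] → .
    (7,2)@(15, 5): e=[35,-15,40] → .
    (1,3)@(3, 7): e=[45,15,0] → X  [on edge]
    (0,4)@(1, 9): e=[75,-15,0] → .  [on edge]
  covered (9 px):
    . . . . . . . . . . . .
    . . . . . . . X X X . .
    . . X X X X . . . . . .
    . X X . . . . . . . . .
    . . . . . . . . . . . .
    . . . . . . . . . . . .
    . . . . . . . . . . . .
    . . . . . . . . . . . .
    . . . . . . . . . . . .
T3:
  2·area = 80  (B↔C swapped to make it positive)
  edge (16, 6)→(0, 14): d=(-16,8) right/bottom  bias=-1
  edge (0, 14)→(18, 0): d=(18,-14) top-left  bias=+0
  edge (18, 0)→(16, 6): d=(-2,6) right/bottom  bias=-1
    (8,0)@(17, 1): e=[72,4,4] → X
    (9,0)@(19, 1): e=[56,32,-8] → .
    (7,1)@(15, 3): e=[56,12,12] → X
    (8,1)@(17, 3): e=[40,40,0] → .  [on edge]
    (6,2)@(13, 5): e=[40,20,20] → X
    (8,2)@(17, 5): e=[8,76,-4] → .
    (4,3)@(9, 7): e=[40,0,40] → X  [on edge]
    (5,3)@(11, 7): e=[24,28,28] → X
    (7,3)@(15, 7): e=[-8,84,4] → .
    (3,4)@(7, 9): e=[24,8,48] → X
    (5,4)@(11, 9): e=[-8,64,24] → .
    (6,4)@(13, 9): e=[-24,92,12] → .
    (7,4)@(15, 9): e=[-40,120,0] → .  [on edge]
    (6,7)@(13, 15): e=[-120,200,0] → .  [on edge]
  covered (10 px):
    . . . . . . . . X . . .
    . . . . . . . X . . . .
    . . . . . . X X . . . .
    . . . . X X X . . . . .
    . . . X X . . . . . . .
    . . X . . . . . . . . .
    . . . . . . . . . . . .
    . . . . . . . . . . . .
    . . . . . . . . . . . .
T4:
  2·area = 20
  edge (6, 2)→(16, 16): d=(10,14) right/bottom  bias=-1
  edge (16, 16)→(6, 4): d=(-10,-12) top-left  bias=+0
  edge (6, 4)→(6, 2): d=(0,-2) top-left  bias=+0
    (3,2)@(7, 5): e=[16,2,2] → X
    (4,2)@(9, 5): e=[-12,26,6] → .
    (3,3)@(7, 7): e=[36,-18,2] → .
    (4,3)@(9, 7): e=[8,6,6] → X
    (5,3)@(11, 7): e=[-20,30,10] → .
    (4,4)@(9, 9): e=[28,-14,6] → .
    (5,4)@(11, 9): e=[0,10,10] → .  [on edge]
  covered (2 px):
    . . . . . . . . . . . .
    . . . . . . . . . . . .
    . . . X . . . . . . . .
    . . . . X . . . . . . .
    . . . . . . . . . . . .
    . . . . . . . . . . . .
    . . . . . . . . . . . .
    . . . . . . . . . . . .
    . . . . . . . . . . . .

Z-buffer (winner per pixel, '.' = empty):
  . . . . . . . . 3 . . .
  . . 1 . . . . 3 2 2 . .
  0 . 2 4 2 2 3 3 . . . .
  . 2 2 . 4 3 3 1 . . . .
  . . . 3 3 . . . . . . .
  . . 3 . . . . . . . . .
  . . . . . . . . . . . .
  . . . . . . . . . . . .
  . . . . . . . . . . . .

Result: 4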